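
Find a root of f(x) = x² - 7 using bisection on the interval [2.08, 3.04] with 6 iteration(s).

f(x) = x² - 7
Initial interval: [2.08, 3.04]

Iteration 1:
  c_1 = (2.080000 + 3.040000)/2 = 2.560000
  f(c_1) = f(2.560000) = -0.446400
  f(a) × f(c) ≥ 0, new interval: [2.560000, 3.040000]
Iteration 2:
  c_2 = (2.560000 + 3.040000)/2 = 2.800000
  f(c_2) = f(2.800000) = 0.840000
  f(a) × f(c) < 0, new interval: [2.560000, 2.800000]
Iteration 3:
  c_3 = (2.560000 + 2.800000)/2 = 2.680000
  f(c_3) = f(2.680000) = 0.182400
  f(a) × f(c) < 0, new interval: [2.560000, 2.680000]
Iteration 4:
  c_4 = (2.560000 + 2.680000)/2 = 2.620000
  f(c_4) = f(2.620000) = -0.135600
  f(a) × f(c) ≥ 0, new interval: [2.620000, 2.680000]
Iteration 5:
  c_5 = (2.620000 + 2.680000)/2 = 2.650000
  f(c_5) = f(2.650000) = 0.022500
  f(a) × f(c) < 0, new interval: [2.620000, 2.650000]
Iteration 6:
  c_6 = (2.620000 + 2.650000)/2 = 2.635000
  f(c_6) = f(2.635000) = -0.056775
  f(a) × f(c) ≥ 0, new interval: [2.635000, 2.650000]

After 6 iteration(s), the approximation is c_6 = 2.635000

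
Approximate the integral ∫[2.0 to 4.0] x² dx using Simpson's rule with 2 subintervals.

f(x) = x²
a = 2.0, b = 4.0, n = 2
h = (b - a)/n = 1.000000

Simpson's rule: (h/3)[f(x₀) + 4f(x₁) + 2f(x₂) + ... + f(xₙ)]

x_0 = 2.0000, f(x_0) = 4.000000, coefficient = 1
x_1 = 3.0000, f(x_1) = 9.000000, coefficient = 4
x_2 = 4.0000, f(x_2) = 16.000000, coefficient = 1

I ≈ (1.000000/3) × 56.000000 = 18.666667
Exact value: 18.666667
Error: 0.000000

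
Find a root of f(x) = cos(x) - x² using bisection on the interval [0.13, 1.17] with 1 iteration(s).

f(x) = cos(x) - x²
Initial interval: [0.13, 1.17]

Iteration 1:
  c_1 = (0.130000 + 1.170000)/2 = 0.650000
  f(c_1) = f(0.650000) = 0.373584
  f(a) × f(c) ≥ 0, new interval: [0.650000, 1.170000]

After 1 iteration(s), the approximation is c_1 = 0.650000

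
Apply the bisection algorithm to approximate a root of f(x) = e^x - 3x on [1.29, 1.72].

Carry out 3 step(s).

f(x) = e^x - 3x
Initial interval: [1.29, 1.72]

Iteration 1:
  c_1 = (1.290000 + 1.720000)/2 = 1.505000
  f(c_1) = f(1.505000) = -0.010846
  f(a) × f(c) ≥ 0, new interval: [1.505000, 1.720000]
Iteration 2:
  c_2 = (1.505000 + 1.720000)/2 = 1.612500
  f(c_2) = f(1.612500) = 0.177834
  f(a) × f(c) < 0, new interval: [1.505000, 1.612500]
Iteration 3:
  c_3 = (1.505000 + 1.612500)/2 = 1.558750
  f(c_3) = f(1.558750) = 0.076626
  f(a) × f(c) < 0, new interval: [1.505000, 1.558750]

After 3 iteration(s), the approximation is c_3 = 1.558750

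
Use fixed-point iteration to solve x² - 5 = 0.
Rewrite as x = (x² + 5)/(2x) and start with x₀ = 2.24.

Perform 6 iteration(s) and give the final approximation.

Equation: x² - 5 = 0
Fixed-point form: x = (x² + 5)/(2x)
x₀ = 2.24

x_1 = g(2.240000) = 2.236071
x_2 = g(2.236071) = 2.236068
x_3 = g(2.236068) = 2.236068
x_4 = g(2.236068) = 2.236068
x_5 = g(2.236068) = 2.236068
x_6 = g(2.236068) = 2.236068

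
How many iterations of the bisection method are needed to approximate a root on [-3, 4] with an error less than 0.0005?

We need (b-a)/2^n ≤ 0.0005
(4 - (-3))/2^n ≤ 0.0005
7/2^n ≤ 0.0005
2^n ≥ 14000
n ≥ log₂(14000) = 13.77
n ≥ 14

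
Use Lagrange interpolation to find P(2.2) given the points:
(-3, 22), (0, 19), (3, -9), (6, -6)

Lagrange interpolation formula:
P(x) = Σ yᵢ × Lᵢ(x)
where Lᵢ(x) = Π_{j≠i} (x - xⱼ)/(xᵢ - xⱼ)

L_0(2.2) = (2.2 - 0)/(-3 - 0) × (2.2 - 3)/(-3 - 3) × (2.2 - 6)/(-3 - 6) = -0.041284
L_1(2.2) = (2.2 - (-3))/(0 - (-3)) × (2.2 - 3)/(0 - 3) × (2.2 - 6)/(0 - 6) = 0.292741
L_2(2.2) = (2.2 - (-3))/(3 - (-3)) × (2.2 - 0)/(3 - 0) × (2.2 - 6)/(3 - 6) = 0.805037
L_3(2.2) = (2.2 - (-3))/(6 - (-3)) × (2.2 - 0)/(6 - 0) × (2.2 - 3)/(6 - 3) = -0.056494

P(2.2) = 22×L_0(2.2) + 19×L_1(2.2) + (-9)×L_2(2.2) + (-6)×L_3(2.2)
P(2.2) = -2.252543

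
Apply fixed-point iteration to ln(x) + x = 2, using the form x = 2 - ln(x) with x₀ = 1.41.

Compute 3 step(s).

Equation: ln(x) + x = 2
Fixed-point form: x = 2 - ln(x)
x₀ = 1.41

x_1 = g(1.410000) = 1.656410
x_2 = g(1.656410) = 1.495347
x_3 = g(1.495347) = 1.597642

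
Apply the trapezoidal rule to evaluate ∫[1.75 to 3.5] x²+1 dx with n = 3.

f(x) = x²+1
a = 1.75, b = 3.5, n = 3
h = (b - a)/n = 0.583333

Trapezoidal rule: (h/2)[f(x₀) + 2f(x₁) + 2f(x₂) + ... + f(xₙ)]

x_0 = 1.7500, f(x_0) = 4.062500, coefficient = 1
x_1 = 2.3333, f(x_1) = 6.444444, coefficient = 2
x_2 = 2.9167, f(x_2) = 9.506944, coefficient = 2
x_3 = 3.5000, f(x_3) = 13.250000, coefficient = 1

I ≈ (0.583333/2) × 49.215278 = 14.354456
Exact value: 14.255208
Error: 0.099248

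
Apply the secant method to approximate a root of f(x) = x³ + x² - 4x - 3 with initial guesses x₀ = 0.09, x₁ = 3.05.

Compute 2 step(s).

f(x) = x³ + x² - 4x - 3
x₀ = 0.09, x₁ = 3.05

Secant formula: x_{n+1} = x_n - f(x_n)(x_n - x_{n-1})/(f(x_n) - f(x_{n-1}))

Iteration 1:
  f(0.090000) = -3.351171
  f(3.050000) = 22.475125
  x_2 = 3.050000 - 22.475125×(3.050000 - 0.090000)/(22.475125 - (-3.351171))
       = 0.474084
Iteration 2:
  f(3.050000) = 22.475125
  f(0.474084) = -4.565027
  x_3 = 0.474084 - (-4.565027)×(0.474084 - 3.050000)/(-4.565027 - 22.475125)
       = 0.908960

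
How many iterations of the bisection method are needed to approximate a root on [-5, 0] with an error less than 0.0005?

We need (b-a)/2^n ≤ 0.0005
(0 - (-5))/2^n ≤ 0.0005
5/2^n ≤ 0.0005
2^n ≥ 10000
n ≥ log₂(10000) = 13.29
n ≥ 14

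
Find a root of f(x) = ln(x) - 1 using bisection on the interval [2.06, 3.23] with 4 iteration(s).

f(x) = ln(x) - 1
Initial interval: [2.06, 3.23]

Iteration 1:
  c_1 = (2.060000 + 3.230000)/2 = 2.645000
  f(c_1) = f(2.645000) = -0.027329
  f(a) × f(c) ≥ 0, new interval: [2.645000, 3.230000]
Iteration 2:
  c_2 = (2.645000 + 3.230000)/2 = 2.937500
  f(c_2) = f(2.937500) = 0.077559
  f(a) × f(c) < 0, new interval: [2.645000, 2.937500]
Iteration 3:
  c_3 = (2.645000 + 2.937500)/2 = 2.791250
  f(c_3) = f(2.791250) = 0.026490
  f(a) × f(c) < 0, new interval: [2.645000, 2.791250]
Iteration 4:
  c_4 = (2.645000 + 2.791250)/2 = 2.718125
  f(c_4) = f(2.718125) = -0.000058
  f(a) × f(c) ≥ 0, new interval: [2.718125, 2.791250]

After 4 iteration(s), the approximation is c_4 = 2.718125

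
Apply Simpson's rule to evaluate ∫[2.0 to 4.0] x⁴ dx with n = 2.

f(x) = x⁴
a = 2.0, b = 4.0, n = 2
h = (b - a)/n = 1.000000

Simpson's rule: (h/3)[f(x₀) + 4f(x₁) + 2f(x₂) + ... + f(xₙ)]

x_0 = 2.0000, f(x_0) = 16.000000, coefficient = 1
x_1 = 3.0000, f(x_1) = 81.000000, coefficient = 4
x_2 = 4.0000, f(x_2) = 256.000000, coefficient = 1

I ≈ (1.000000/3) × 596.000000 = 198.666667
Exact value: 198.400000
Error: 0.266667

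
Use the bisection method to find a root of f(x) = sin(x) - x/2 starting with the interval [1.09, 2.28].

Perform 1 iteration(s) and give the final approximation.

f(x) = sin(x) - x/2
Initial interval: [1.09, 2.28]

Iteration 1:
  c_1 = (1.090000 + 2.280000)/2 = 1.685000
  f(c_1) = f(1.685000) = 0.150986
  f(a) × f(c) ≥ 0, new interval: [1.685000, 2.280000]

After 1 iteration(s), the approximation is c_1 = 1.685000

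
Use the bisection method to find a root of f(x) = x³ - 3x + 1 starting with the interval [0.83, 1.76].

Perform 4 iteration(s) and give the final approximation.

f(x) = x³ - 3x + 1
Initial interval: [0.83, 1.76]

Iteration 1:
  c_1 = (0.830000 + 1.760000)/2 = 1.295000
  f(c_1) = f(1.295000) = -0.713253
  f(a) × f(c) ≥ 0, new interval: [1.295000, 1.760000]
Iteration 2:
  c_2 = (1.295000 + 1.760000)/2 = 1.527500
  f(c_2) = f(1.527500) = -0.018451
  f(a) × f(c) ≥ 0, new interval: [1.527500, 1.760000]
Iteration 3:
  c_3 = (1.527500 + 1.760000)/2 = 1.643750
  f(c_3) = f(1.643750) = 0.510021
  f(a) × f(c) < 0, new interval: [1.527500, 1.643750]
Iteration 4:
  c_4 = (1.527500 + 1.643750)/2 = 1.585625
  f(c_4) = f(1.585625) = 0.229714
  f(a) × f(c) < 0, new interval: [1.527500, 1.585625]

After 4 iteration(s), the approximation is c_4 = 1.585625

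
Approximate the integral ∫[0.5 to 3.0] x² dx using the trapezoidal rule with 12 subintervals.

f(x) = x²
a = 0.5, b = 3.0, n = 12
h = (b - a)/n = 0.208333

Trapezoidal rule: (h/2)[f(x₀) + 2f(x₁) + 2f(x₂) + ... + f(xₙ)]

x_0 = 0.5000, f(x_0) = 0.250000, coefficient = 1
x_1 = 0.7083, f(x_1) = 0.501736, coefficient = 2
x_2 = 0.9167, f(x_2) = 0.840278, coefficient = 2
x_3 = 1.1250, f(x_3) = 1.265625, coefficient = 2
x_4 = 1.3333, f(x_4) = 1.777778, coefficient = 2
x_5 = 1.5417, f(x_5) = 2.376736, coefficient = 2
x_6 = 1.7500, f(x_6) = 3.062500, coefficient = 2
x_7 = 1.9583, f(x_7) = 3.835069, coefficient = 2
x_8 = 2.1667, f(x_8) = 4.694444, coefficient = 2
x_9 = 2.3750, f(x_9) = 5.640625, coefficient = 2
x_10 = 2.5833, f(x_10) = 6.673611, coefficient = 2
x_11 = 2.7917, f(x_11) = 7.793403, coefficient = 2
x_12 = 3.0000, f(x_12) = 9.000000, coefficient = 1

I ≈ (0.208333/2) × 86.173611 = 8.976418
Exact value: 8.958333
Error: 0.018084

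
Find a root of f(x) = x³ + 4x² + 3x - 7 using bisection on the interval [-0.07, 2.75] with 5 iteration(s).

f(x) = x³ + 4x² + 3x - 7
Initial interval: [-0.07, 2.75]

Iteration 1:
  c_1 = (-0.070000 + 2.750000)/2 = 1.340000
  f(c_1) = f(1.340000) = 6.608504
  f(a) × f(c) < 0, new interval: [-0.070000, 1.340000]
Iteration 2:
  c_2 = (-0.070000 + 1.340000)/2 = 0.635000
  f(c_2) = f(0.635000) = -3.226052
  f(a) × f(c) ≥ 0, new interval: [0.635000, 1.340000]
Iteration 3:
  c_3 = (0.635000 + 1.340000)/2 = 0.987500
  f(c_3) = f(0.987500) = 0.826092
  f(a) × f(c) < 0, new interval: [0.635000, 0.987500]
Iteration 4:
  c_4 = (0.635000 + 0.987500)/2 = 0.811250
  f(c_4) = f(0.811250) = -1.399839
  f(a) × f(c) ≥ 0, new interval: [0.811250, 0.987500]
Iteration 5:
  c_5 = (0.811250 + 0.987500)/2 = 0.899375
  f(c_5) = f(0.899375) = -0.338891
  f(a) × f(c) ≥ 0, new interval: [0.899375, 0.987500]

After 5 iteration(s), the approximation is c_5 = 0.899375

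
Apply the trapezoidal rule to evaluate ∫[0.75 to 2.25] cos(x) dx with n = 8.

f(x) = cos(x)
a = 0.75, b = 2.25, n = 8
h = (b - a)/n = 0.187500

Trapezoidal rule: (h/2)[f(x₀) + 2f(x₁) + 2f(x₂) + ... + f(xₙ)]

x_0 = 0.7500, f(x_0) = 0.731689, coefficient = 1
x_1 = 0.9375, f(x_1) = 0.591805, coefficient = 2
x_2 = 1.1250, f(x_2) = 0.431177, coefficient = 2
x_3 = 1.3125, f(x_3) = 0.255434, coefficient = 2
x_4 = 1.5000, f(x_4) = 0.070737, coefficient = 2
x_5 = 1.6875, f(x_5) = -0.116439, coefficient = 2
x_6 = 1.8750, f(x_6) = -0.299534, coefficient = 2
x_7 = 2.0625, f(x_7) = -0.472128, coefficient = 2
x_8 = 2.2500, f(x_8) = -0.628174, coefficient = 1

I ≈ (0.187500/2) × 1.025619 = 0.096152
Exact value: 0.096434
Error: 0.000283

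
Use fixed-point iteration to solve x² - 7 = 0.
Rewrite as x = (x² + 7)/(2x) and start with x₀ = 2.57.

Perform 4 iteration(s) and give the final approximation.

Equation: x² - 7 = 0
Fixed-point form: x = (x² + 7)/(2x)
x₀ = 2.57

x_1 = g(2.570000) = 2.646868
x_2 = g(2.646868) = 2.645752
x_3 = g(2.645752) = 2.645751
x_4 = g(2.645751) = 2.645751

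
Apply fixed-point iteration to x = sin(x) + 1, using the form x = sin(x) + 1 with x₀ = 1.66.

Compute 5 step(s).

Equation: x = sin(x) + 1
Fixed-point form: x = sin(x) + 1
x₀ = 1.66

x_1 = g(1.660000) = 1.996024
x_2 = g(1.996024) = 1.910945
x_3 = g(1.910945) = 1.942705
x_4 = g(1.942705) = 1.931635
x_5 = g(1.931635) = 1.935601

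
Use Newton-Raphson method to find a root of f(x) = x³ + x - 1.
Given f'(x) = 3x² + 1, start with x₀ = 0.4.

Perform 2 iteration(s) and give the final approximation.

f(x) = x³ + x - 1
f'(x) = 3x² + 1
x₀ = 0.4

Newton-Raphson formula: x_{n+1} = x_n - f(x_n)/f'(x_n)

Iteration 1:
  f(0.400000) = -0.536000
  f'(0.400000) = 1.480000
  x_1 = 0.400000 - (-0.536000)/1.480000 = 0.762162
Iteration 2:
  f(0.762162) = 0.204895
  f'(0.762162) = 2.742673
  x_2 = 0.762162 - 0.204895/2.742673 = 0.687456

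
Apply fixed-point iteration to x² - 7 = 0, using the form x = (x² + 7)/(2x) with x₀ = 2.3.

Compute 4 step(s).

Equation: x² - 7 = 0
Fixed-point form: x = (x² + 7)/(2x)
x₀ = 2.3

x_1 = g(2.300000) = 2.671739
x_2 = g(2.671739) = 2.645878
x_3 = g(2.645878) = 2.645751
x_4 = g(2.645751) = 2.645751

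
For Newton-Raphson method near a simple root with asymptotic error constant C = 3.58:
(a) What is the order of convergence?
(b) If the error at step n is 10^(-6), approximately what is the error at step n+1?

(a) Newton-Raphson has quadratic (order 2) convergence near simple roots.
    This means |e_{n+1}| ≈ C|e_n|².

(b) With |e_n| = 10^(-6) and C = 3.58:
    |e_{n+1}| ≈ 3.58 × (10^(-6))² = 3.58 × 10^(-12)

(a) 2 (quadratic); (b) |e_{n+1}| ≈ 3.580e-12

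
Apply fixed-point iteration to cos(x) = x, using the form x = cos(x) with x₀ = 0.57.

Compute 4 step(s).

Equation: cos(x) = x
Fixed-point form: x = cos(x)
x₀ = 0.57

x_1 = g(0.570000) = 0.841901
x_2 = g(0.841901) = 0.666046
x_3 = g(0.666046) = 0.786271
x_4 = g(0.786271) = 0.706489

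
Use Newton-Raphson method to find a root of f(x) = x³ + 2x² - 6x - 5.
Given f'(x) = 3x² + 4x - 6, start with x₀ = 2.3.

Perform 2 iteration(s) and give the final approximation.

f(x) = x³ + 2x² - 6x - 5
f'(x) = 3x² + 4x - 6
x₀ = 2.3

Newton-Raphson formula: x_{n+1} = x_n - f(x_n)/f'(x_n)

Iteration 1:
  f(2.300000) = 3.947000
  f'(2.300000) = 19.070000
  x_1 = 2.300000 - 3.947000/19.070000 = 2.093026
Iteration 2:
  f(2.093026) = 0.372395
  f'(2.093026) = 15.514372
  x_2 = 2.093026 - 0.372395/15.514372 = 2.069022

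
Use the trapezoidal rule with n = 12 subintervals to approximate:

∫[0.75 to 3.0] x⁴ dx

f(x) = x⁴
a = 0.75, b = 3.0, n = 12
h = (b - a)/n = 0.187500

Trapezoidal rule: (h/2)[f(x₀) + 2f(x₁) + 2f(x₂) + ... + f(xₙ)]

x_0 = 0.7500, f(x_0) = 0.316406, coefficient = 1
x_1 = 0.9375, f(x_1) = 0.772476, coefficient = 2
x_2 = 1.1250, f(x_2) = 1.601807, coefficient = 2
x_3 = 1.3125, f(x_3) = 2.967545, coefficient = 2
x_4 = 1.5000, f(x_4) = 5.062500, coefficient = 2
x_5 = 1.6875, f(x_5) = 8.109146, coefficient = 2
x_6 = 1.8750, f(x_6) = 12.359619, coefficient = 2
x_7 = 2.0625, f(x_7) = 18.095718, coefficient = 2
x_8 = 2.2500, f(x_8) = 25.628906, coefficient = 2
x_9 = 2.4375, f(x_9) = 35.300308, coefficient = 2
x_10 = 2.6250, f(x_10) = 47.480713, coefficient = 2
x_11 = 2.8125, f(x_11) = 62.570572, coefficient = 2
x_12 = 3.0000, f(x_12) = 81.000000, coefficient = 1

I ≈ (0.187500/2) × 521.215027 = 48.863909
Exact value: 48.552539
Error: 0.311370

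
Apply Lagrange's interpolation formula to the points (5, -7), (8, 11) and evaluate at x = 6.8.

Lagrange interpolation formula:
P(x) = Σ yᵢ × Lᵢ(x)
where Lᵢ(x) = Π_{j≠i} (x - xⱼ)/(xᵢ - xⱼ)

L_0(6.8) = (6.8 - 8)/(5 - 8) = 0.400000
L_1(6.8) = (6.8 - 5)/(8 - 5) = 0.600000

P(6.8) = (-7)×L_0(6.8) + 11×L_1(6.8)
P(6.8) = 3.800000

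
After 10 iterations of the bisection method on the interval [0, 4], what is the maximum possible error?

Bisection error bound: |error| ≤ (b-a)/2^n
|error| ≤ (4 - 0)/2^10 = 4/2^10
|error| ≤ 0.0039062500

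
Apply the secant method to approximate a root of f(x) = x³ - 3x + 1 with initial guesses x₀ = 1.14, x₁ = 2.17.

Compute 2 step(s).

f(x) = x³ - 3x + 1
x₀ = 1.14, x₁ = 2.17

Secant formula: x_{n+1} = x_n - f(x_n)(x_n - x_{n-1})/(f(x_n) - f(x_{n-1}))

Iteration 1:
  f(1.140000) = -0.938456
  f(2.170000) = 4.708313
  x_2 = 2.170000 - 4.708313×(2.170000 - 1.140000)/(4.708313 - (-0.938456))
       = 1.311179
Iteration 2:
  f(2.170000) = 4.708313
  f(1.311179) = -0.679370
  x_3 = 1.311179 - (-0.679370)×(1.311179 - 2.170000)/(-0.679370 - 4.708313)
       = 1.419474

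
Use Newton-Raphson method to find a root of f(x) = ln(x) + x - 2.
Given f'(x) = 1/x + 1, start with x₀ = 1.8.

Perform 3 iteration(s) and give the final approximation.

f(x) = ln(x) + x - 2
f'(x) = 1/x + 1
x₀ = 1.8

Newton-Raphson formula: x_{n+1} = x_n - f(x_n)/f'(x_n)

Iteration 1:
  f(1.800000) = 0.387787
  f'(1.800000) = 1.555556
  x_1 = 1.800000 - 0.387787/1.555556 = 1.550709
Iteration 2:
  f(1.550709) = -0.010579
  f'(1.550709) = 1.644866
  x_2 = 1.550709 - (-0.010579)/1.644866 = 1.557140
Iteration 3:
  f(1.557140) = -0.000009
  f'(1.557140) = 1.642203
  x_3 = 1.557140 - (-0.000009)/1.642203 = 1.557146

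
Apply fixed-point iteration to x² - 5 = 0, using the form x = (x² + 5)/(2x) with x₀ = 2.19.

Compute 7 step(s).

Equation: x² - 5 = 0
Fixed-point form: x = (x² + 5)/(2x)
x₀ = 2.19

x_1 = g(2.190000) = 2.236553
x_2 = g(2.236553) = 2.236068
x_3 = g(2.236068) = 2.236068
x_4 = g(2.236068) = 2.236068
x_5 = g(2.236068) = 2.236068
x_6 = g(2.236068) = 2.236068
x_7 = g(2.236068) = 2.236068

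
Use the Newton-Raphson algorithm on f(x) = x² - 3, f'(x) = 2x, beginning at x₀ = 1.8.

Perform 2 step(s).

f(x) = x² - 3
f'(x) = 2x
x₀ = 1.8

Newton-Raphson formula: x_{n+1} = x_n - f(x_n)/f'(x_n)

Iteration 1:
  f(1.800000) = 0.240000
  f'(1.800000) = 3.600000
  x_1 = 1.800000 - 0.240000/3.600000 = 1.733333
Iteration 2:
  f(1.733333) = 0.004444
  f'(1.733333) = 3.466667
  x_2 = 1.733333 - 0.004444/3.466667 = 1.732051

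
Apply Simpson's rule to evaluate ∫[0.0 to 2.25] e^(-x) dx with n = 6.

f(x) = e^(-x)
a = 0.0, b = 2.25, n = 6
h = (b - a)/n = 0.375000

Simpson's rule: (h/3)[f(x₀) + 4f(x₁) + 2f(x₂) + ... + f(xₙ)]

x_0 = 0.0000, f(x_0) = 1.000000, coefficient = 1
x_1 = 0.3750, f(x_1) = 0.687289, coefficient = 4
x_2 = 0.7500, f(x_2) = 0.472367, coefficient = 2
x_3 = 1.1250, f(x_3) = 0.324652, coefficient = 4
x_4 = 1.5000, f(x_4) = 0.223130, coefficient = 2
x_5 = 1.8750, f(x_5) = 0.153355, coefficient = 4
x_6 = 2.2500, f(x_6) = 0.105399, coefficient = 1

I ≈ (0.375000/3) × 7.157580 = 0.894697
Exact value: 0.894601
Error: 0.000097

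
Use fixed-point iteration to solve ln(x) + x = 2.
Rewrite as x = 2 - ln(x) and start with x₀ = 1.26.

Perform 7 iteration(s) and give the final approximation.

Equation: ln(x) + x = 2
Fixed-point form: x = 2 - ln(x)
x₀ = 1.26

x_1 = g(1.260000) = 1.768888
x_2 = g(1.768888) = 1.429649
x_3 = g(1.429649) = 1.642571
x_4 = g(1.642571) = 1.503737
x_5 = g(1.503737) = 1.592047
x_6 = g(1.592047) = 1.534980
x_7 = g(1.534980) = 1.571483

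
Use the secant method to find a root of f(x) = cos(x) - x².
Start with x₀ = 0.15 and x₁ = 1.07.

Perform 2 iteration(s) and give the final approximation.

f(x) = cos(x) - x²
x₀ = 0.15, x₁ = 1.07

Secant formula: x_{n+1} = x_n - f(x_n)(x_n - x_{n-1})/(f(x_n) - f(x_{n-1}))

Iteration 1:
  f(0.150000) = 0.966271
  f(1.070000) = -0.664776
  x_2 = 1.070000 - (-0.664776)×(1.070000 - 0.150000)/(-0.664776 - 0.966271)
       = 0.695030
Iteration 2:
  f(1.070000) = -0.664776
  f(0.695030) = 0.284968
  x_3 = 0.695030 - 0.284968×(0.695030 - 1.070000)/(0.284968 - (-0.664776))
       = 0.807539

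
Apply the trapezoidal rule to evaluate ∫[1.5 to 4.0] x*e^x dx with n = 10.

f(x) = x*e^x
a = 1.5, b = 4.0, n = 10
h = (b - a)/n = 0.250000

Trapezoidal rule: (h/2)[f(x₀) + 2f(x₁) + 2f(x₂) + ... + f(xₙ)]

x_0 = 1.5000, f(x_0) = 6.722534, coefficient = 1
x_1 = 1.7500, f(x_1) = 10.070555, coefficient = 2
x_2 = 2.0000, f(x_2) = 14.778112, coefficient = 2
x_3 = 2.2500, f(x_3) = 21.347406, coefficient = 2
x_4 = 2.5000, f(x_4) = 30.456235, coefficient = 2
x_5 = 2.7500, f(x_5) = 43.017238, coefficient = 2
x_6 = 3.0000, f(x_6) = 60.256611, coefficient = 2
x_7 = 3.2500, f(x_7) = 83.818605, coefficient = 2
x_8 = 3.5000, f(x_8) = 115.904082, coefficient = 2
x_9 = 3.7500, f(x_9) = 159.454058, coefficient = 2
x_10 = 4.0000, f(x_10) = 218.392600, coefficient = 1

I ≈ (0.250000/2) × 1303.320934 = 162.915117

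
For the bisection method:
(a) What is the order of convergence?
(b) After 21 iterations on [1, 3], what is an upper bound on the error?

(a) Bisection has linear (order 1) convergence; the error is halved each step.

(b) Error bound = (b-a)/2^n = (3 - 1)/2^{21}
    = 2/2^{21}

(a) 1 (linear); (b) error ≤ 9.54e-07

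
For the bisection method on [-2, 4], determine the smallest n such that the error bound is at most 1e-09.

We need (b-a)/2^n ≤ 1e-09
(4 - (-2))/2^n ≤ 1e-09
6/2^n ≤ 1e-09
2^n ≥ 6000000000
n ≥ log₂(6000000000) = 32.48
n ≥ 33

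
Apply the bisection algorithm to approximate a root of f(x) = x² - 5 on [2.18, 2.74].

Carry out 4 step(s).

f(x) = x² - 5
Initial interval: [2.18, 2.74]

Iteration 1:
  c_1 = (2.180000 + 2.740000)/2 = 2.460000
  f(c_1) = f(2.460000) = 1.051600
  f(a) × f(c) < 0, new interval: [2.180000, 2.460000]
Iteration 2:
  c_2 = (2.180000 + 2.460000)/2 = 2.320000
  f(c_2) = f(2.320000) = 0.382400
  f(a) × f(c) < 0, new interval: [2.180000, 2.320000]
Iteration 3:
  c_3 = (2.180000 + 2.320000)/2 = 2.250000
  f(c_3) = f(2.250000) = 0.062500
  f(a) × f(c) < 0, new interval: [2.180000, 2.250000]
Iteration 4:
  c_4 = (2.180000 + 2.250000)/2 = 2.215000
  f(c_4) = f(2.215000) = -0.093775
  f(a) × f(c) ≥ 0, new interval: [2.215000, 2.250000]

After 4 iteration(s), the approximation is c_4 = 2.215000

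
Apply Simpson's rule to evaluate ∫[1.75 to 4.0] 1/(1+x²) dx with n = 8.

f(x) = 1/(1+x²)
a = 1.75, b = 4.0, n = 8
h = (b - a)/n = 0.281250

Simpson's rule: (h/3)[f(x₀) + 4f(x₁) + 2f(x₂) + ... + f(xₙ)]

x_0 = 1.7500, f(x_0) = 0.246154, coefficient = 1
x_1 = 2.0312, f(x_1) = 0.195085, coefficient = 4
x_2 = 2.3125, f(x_2) = 0.157538, coefficient = 2
x_3 = 2.5938, f(x_3) = 0.129407, coefficient = 4
x_4 = 2.8750, f(x_4) = 0.107926, coefficient = 2
x_5 = 3.1562, f(x_5) = 0.091225, coefficient = 4
x_6 = 3.4375, f(x_6) = 0.078025, coefficient = 2
x_7 = 3.7188, f(x_7) = 0.067435, coefficient = 4
x_8 = 4.0000, f(x_8) = 0.058824, coefficient = 1

I ≈ (0.281250/3) × 2.924564 = 0.274178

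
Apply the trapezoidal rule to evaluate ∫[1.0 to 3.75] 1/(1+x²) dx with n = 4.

f(x) = 1/(1+x²)
a = 1.0, b = 3.75, n = 4
h = (b - a)/n = 0.687500

Trapezoidal rule: (h/2)[f(x₀) + 2f(x₁) + 2f(x₂) + ... + f(xₙ)]

x_0 = 1.0000, f(x_0) = 0.500000, coefficient = 1
x_1 = 1.6875, f(x_1) = 0.259898, coefficient = 2
x_2 = 2.3750, f(x_2) = 0.150588, coefficient = 2
x_3 = 3.0625, f(x_3) = 0.096349, coefficient = 2
x_4 = 3.7500, f(x_4) = 0.066390, coefficient = 1

I ≈ (0.687500/2) × 1.580062 = 0.543146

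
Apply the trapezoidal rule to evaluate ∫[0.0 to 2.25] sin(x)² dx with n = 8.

f(x) = sin(x)²
a = 0.0, b = 2.25, n = 8
h = (b - a)/n = 0.281250

Trapezoidal rule: (h/2)[f(x₀) + 2f(x₁) + 2f(x₂) + ... + f(xₙ)]

x_0 = 0.0000, f(x_0) = 0.000000, coefficient = 1
x_1 = 0.2812, f(x_1) = 0.077038, coefficient = 2
x_2 = 0.5625, f(x_2) = 0.284412, coefficient = 2
x_3 = 0.8438, f(x_3) = 0.558219, coefficient = 2
x_4 = 1.1250, f(x_4) = 0.814087, coefficient = 2
x_5 = 1.4062, f(x_5) = 0.973168, coefficient = 2
x_6 = 1.6875, f(x_6) = 0.986442, coefficient = 2
x_7 = 1.9688, f(x_7) = 0.849818, coefficient = 2
x_8 = 2.2500, f(x_8) = 0.605398, coefficient = 1

I ≈ (0.281250/2) × 9.691766 = 1.362905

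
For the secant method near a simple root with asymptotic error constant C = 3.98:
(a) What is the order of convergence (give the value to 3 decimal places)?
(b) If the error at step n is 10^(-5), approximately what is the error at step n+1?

(a) Secant method has superlinear convergence with order φ = (1+√5)/2 ≈ 1.618.
    This means |e_{n+1}| ≈ C|e_n|^1.618.

(b) With |e_n| = 10^(-5) and C = 3.98:
    |e_{n+1}| ≈ 3.98 × (10^(-5))^1.618 = 3.98 × 10^(-8.09)

(a) ≈ 1.618 (golden ratio); (b) |e_{n+1}| ≈ 3.234e-08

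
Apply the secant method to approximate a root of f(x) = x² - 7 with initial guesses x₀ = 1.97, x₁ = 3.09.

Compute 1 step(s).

f(x) = x² - 7
x₀ = 1.97, x₁ = 3.09

Secant formula: x_{n+1} = x_n - f(x_n)(x_n - x_{n-1})/(f(x_n) - f(x_{n-1}))

Iteration 1:
  f(1.970000) = -3.119100
  f(3.090000) = 2.548100
  x_2 = 3.090000 - 2.548100×(3.090000 - 1.970000)/(2.548100 - (-3.119100))
       = 2.586423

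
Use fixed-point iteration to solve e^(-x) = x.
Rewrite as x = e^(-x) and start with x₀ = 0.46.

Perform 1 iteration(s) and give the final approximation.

Equation: e^(-x) = x
Fixed-point form: x = e^(-x)
x₀ = 0.46

x_1 = g(0.460000) = 0.631284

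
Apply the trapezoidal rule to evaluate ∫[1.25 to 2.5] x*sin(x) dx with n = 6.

f(x) = x*sin(x)
a = 1.25, b = 2.5, n = 6
h = (b - a)/n = 0.208333

Trapezoidal rule: (h/2)[f(x₀) + 2f(x₁) + 2f(x₂) + ... + f(xₙ)]

x_0 = 1.2500, f(x_0) = 1.186231, coefficient = 1
x_1 = 1.4583, f(x_1) = 1.449121, coefficient = 2
x_2 = 1.6667, f(x_2) = 1.659013, coefficient = 2
x_3 = 1.8750, f(x_3) = 1.788911, coefficient = 2
x_4 = 2.0833, f(x_4) = 1.815632, coefficient = 2
x_5 = 2.2917, f(x_5) = 1.721572, coefficient = 2
x_6 = 2.5000, f(x_6) = 1.496180, coefficient = 1

I ≈ (0.208333/2) × 19.550908 = 2.036553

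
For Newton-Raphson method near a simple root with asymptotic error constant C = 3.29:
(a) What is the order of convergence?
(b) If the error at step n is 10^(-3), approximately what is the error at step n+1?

(a) Newton-Raphson has quadratic (order 2) convergence near simple roots.
    This means |e_{n+1}| ≈ C|e_n|².

(b) With |e_n| = 10^(-3) and C = 3.29:
    |e_{n+1}| ≈ 3.29 × (10^(-3))² = 3.29 × 10^(-6)

(a) 2 (quadratic); (b) |e_{n+1}| ≈ 3.290e-06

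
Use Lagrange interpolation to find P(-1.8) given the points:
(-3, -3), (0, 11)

Lagrange interpolation formula:
P(x) = Σ yᵢ × Lᵢ(x)
where Lᵢ(x) = Π_{j≠i} (x - xⱼ)/(xᵢ - xⱼ)

L_0(-1.8) = (-1.8 - 0)/(-3 - 0) = 0.600000
L_1(-1.8) = (-1.8 - (-3))/(0 - (-3)) = 0.400000

P(-1.8) = (-3)×L_0(-1.8) + 11×L_1(-1.8)
P(-1.8) = 2.600000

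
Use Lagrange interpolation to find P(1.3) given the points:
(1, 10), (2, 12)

Lagrange interpolation formula:
P(x) = Σ yᵢ × Lᵢ(x)
where Lᵢ(x) = Π_{j≠i} (x - xⱼ)/(xᵢ - xⱼ)

L_0(1.3) = (1.3 - 2)/(1 - 2) = 0.700000
L_1(1.3) = (1.3 - 1)/(2 - 1) = 0.300000

P(1.3) = 10×L_0(1.3) + 12×L_1(1.3)
P(1.3) = 10.600000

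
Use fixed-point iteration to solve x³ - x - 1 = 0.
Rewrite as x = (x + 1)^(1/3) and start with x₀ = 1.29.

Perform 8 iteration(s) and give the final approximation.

Equation: x³ - x - 1 = 0
Fixed-point form: x = (x + 1)^(1/3)
x₀ = 1.29

x_1 = g(1.290000) = 1.318090
x_2 = g(1.318090) = 1.323458
x_3 = g(1.323458) = 1.324479
x_4 = g(1.324479) = 1.324672
x_5 = g(1.324672) = 1.324709
x_6 = g(1.324709) = 1.324716
x_7 = g(1.324716) = 1.324718
x_8 = g(1.324718) = 1.324718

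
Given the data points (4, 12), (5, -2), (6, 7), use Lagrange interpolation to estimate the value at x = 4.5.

Lagrange interpolation formula:
P(x) = Σ yᵢ × Lᵢ(x)
where Lᵢ(x) = Π_{j≠i} (x - xⱼ)/(xᵢ - xⱼ)

L_0(4.5) = (4.5 - 5)/(4 - 5) × (4.5 - 6)/(4 - 6) = 0.375000
L_1(4.5) = (4.5 - 4)/(5 - 4) × (4.5 - 6)/(5 - 6) = 0.750000
L_2(4.5) = (4.5 - 4)/(6 - 4) × (4.5 - 5)/(6 - 5) = -0.125000

P(4.5) = 12×L_0(4.5) + (-2)×L_1(4.5) + 7×L_2(4.5)
P(4.5) = 2.125000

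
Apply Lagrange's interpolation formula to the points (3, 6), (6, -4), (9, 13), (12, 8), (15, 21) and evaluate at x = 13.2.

Lagrange interpolation formula:
P(x) = Σ yᵢ × Lᵢ(x)
where Lᵢ(x) = Π_{j≠i} (x - xⱼ)/(xᵢ - xⱼ)

L_0(13.2) = (13.2 - 6)/(3 - 6) × (13.2 - 9)/(3 - 9) × (13.2 - 12)/(3 - 12) × (13.2 - 15)/(3 - 15) = -0.033600
L_1(13.2) = (13.2 - 3)/(6 - 3) × (13.2 - 9)/(6 - 9) × (13.2 - 12)/(6 - 12) × (13.2 - 15)/(6 - 15) = 0.190400
L_2(13.2) = (13.2 - 3)/(9 - 3) × (13.2 - 6)/(9 - 6) × (13.2 - 12)/(9 - 12) × (13.2 - 15)/(9 - 15) = -0.489600
L_3(13.2) = (13.2 - 3)/(12 - 3) × (13.2 - 6)/(12 - 6) × (13.2 - 9)/(12 - 9) × (13.2 - 15)/(12 - 15) = 1.142400
L_4(13.2) = (13.2 - 3)/(15 - 3) × (13.2 - 6)/(15 - 6) × (13.2 - 9)/(15 - 9) × (13.2 - 12)/(15 - 12) = 0.190400

P(13.2) = 6×L_0(13.2) + (-4)×L_1(13.2) + 13×L_2(13.2) + 8×L_3(13.2) + 21×L_4(13.2)
P(13.2) = 5.809600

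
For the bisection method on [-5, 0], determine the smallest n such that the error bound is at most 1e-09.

We need (b-a)/2^n ≤ 1e-09
(0 - (-5))/2^n ≤ 1e-09
5/2^n ≤ 1e-09
2^n ≥ 5000000000
n ≥ log₂(5000000000) = 32.22
n ≥ 33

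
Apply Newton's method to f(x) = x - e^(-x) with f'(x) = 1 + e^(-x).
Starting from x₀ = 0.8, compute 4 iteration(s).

f(x) = x - e^(-x)
f'(x) = 1 + e^(-x)
x₀ = 0.8

Newton-Raphson formula: x_{n+1} = x_n - f(x_n)/f'(x_n)

Iteration 1:
  f(0.800000) = 0.350671
  f'(0.800000) = 1.449329
  x_1 = 0.800000 - 0.350671/1.449329 = 0.558046
Iteration 2:
  f(0.558046) = -0.014280
  f'(0.558046) = 1.572326
  x_2 = 0.558046 - (-0.014280)/1.572326 = 0.567128
Iteration 3:
  f(0.567128) = -0.000024
  f'(0.567128) = 1.567152
  x_3 = 0.567128 - (-0.000024)/1.567152 = 0.567143
Iteration 4:
  f(0.567143) = 0.000000
  f'(0.567143) = 1.567143
  x_4 = 0.567143 - 0.000000/1.567143 = 0.567143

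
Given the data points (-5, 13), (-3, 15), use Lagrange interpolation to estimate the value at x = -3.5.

Lagrange interpolation formula:
P(x) = Σ yᵢ × Lᵢ(x)
where Lᵢ(x) = Π_{j≠i} (x - xⱼ)/(xᵢ - xⱼ)

L_0(-3.5) = (-3.5 - (-3))/(-5 - (-3)) = 0.250000
L_1(-3.5) = (-3.5 - (-5))/(-3 - (-5)) = 0.750000

P(-3.5) = 13×L_0(-3.5) + 15×L_1(-3.5)
P(-3.5) = 14.500000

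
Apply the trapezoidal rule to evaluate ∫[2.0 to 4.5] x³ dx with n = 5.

f(x) = x³
a = 2.0, b = 4.5, n = 5
h = (b - a)/n = 0.500000

Trapezoidal rule: (h/2)[f(x₀) + 2f(x₁) + 2f(x₂) + ... + f(xₙ)]

x_0 = 2.0000, f(x_0) = 8.000000, coefficient = 1
x_1 = 2.5000, f(x_1) = 15.625000, coefficient = 2
x_2 = 3.0000, f(x_2) = 27.000000, coefficient = 2
x_3 = 3.5000, f(x_3) = 42.875000, coefficient = 2
x_4 = 4.0000, f(x_4) = 64.000000, coefficient = 2
x_5 = 4.5000, f(x_5) = 91.125000, coefficient = 1

I ≈ (0.500000/2) × 398.125000 = 99.531250
Exact value: 98.515625
Error: 1.015625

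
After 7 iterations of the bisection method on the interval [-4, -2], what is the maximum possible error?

Bisection error bound: |error| ≤ (b-a)/2^n
|error| ≤ (-2 - (-4))/2^7 = 2/2^7
|error| ≤ 0.0156250000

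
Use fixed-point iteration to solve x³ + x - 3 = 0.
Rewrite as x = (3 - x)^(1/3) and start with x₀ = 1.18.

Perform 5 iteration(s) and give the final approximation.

Equation: x³ + x - 3 = 0
Fixed-point form: x = (3 - x)^(1/3)
x₀ = 1.18

x_1 = g(1.180000) = 1.220929
x_2 = g(1.220929) = 1.211707
x_3 = g(1.211707) = 1.213797
x_4 = g(1.213797) = 1.213324
x_5 = g(1.213324) = 1.213431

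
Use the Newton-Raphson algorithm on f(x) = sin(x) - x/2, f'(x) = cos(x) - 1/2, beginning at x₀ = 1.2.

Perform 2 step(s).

f(x) = sin(x) - x/2
f'(x) = cos(x) - 1/2
x₀ = 1.2

Newton-Raphson formula: x_{n+1} = x_n - f(x_n)/f'(x_n)

Iteration 1:
  f(1.200000) = 0.332039
  f'(1.200000) = -0.137642
  x_1 = 1.200000 - 0.332039/(-0.137642) = 3.612334
Iteration 2:
  f(3.612334) = -2.259714
  f'(3.612334) = -1.391232
  x_2 = 3.612334 - (-2.259714)/(-1.391232) = 1.988080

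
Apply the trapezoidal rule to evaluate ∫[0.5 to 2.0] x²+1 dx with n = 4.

f(x) = x²+1
a = 0.5, b = 2.0, n = 4
h = (b - a)/n = 0.375000

Trapezoidal rule: (h/2)[f(x₀) + 2f(x₁) + 2f(x₂) + ... + f(xₙ)]

x_0 = 0.5000, f(x_0) = 1.250000, coefficient = 1
x_1 = 0.8750, f(x_1) = 1.765625, coefficient = 2
x_2 = 1.2500, f(x_2) = 2.562500, coefficient = 2
x_3 = 1.6250, f(x_3) = 3.640625, coefficient = 2
x_4 = 2.0000, f(x_4) = 5.000000, coefficient = 1

I ≈ (0.375000/2) × 22.187500 = 4.160156
Exact value: 4.125000
Error: 0.035156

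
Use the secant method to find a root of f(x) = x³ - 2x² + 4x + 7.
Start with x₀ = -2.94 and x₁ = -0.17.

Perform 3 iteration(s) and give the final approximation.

f(x) = x³ - 2x² + 4x + 7
x₀ = -2.94, x₁ = -0.17

Secant formula: x_{n+1} = x_n - f(x_n)(x_n - x_{n-1})/(f(x_n) - f(x_{n-1}))

Iteration 1:
  f(-2.940000) = -47.459384
  f(-0.170000) = 6.257287
  x_2 = -0.170000 - 6.257287×(-0.170000 - (-2.940000))/(6.257287 - (-47.459384))
       = -0.492669
Iteration 2:
  f(-0.170000) = 6.257287
  f(-0.492669) = 4.424299
  x_3 = -0.492669 - 4.424299×(-0.492669 - (-0.170000))/(4.424299 - 6.257287)
       = -1.271497
Iteration 3:
  f(-0.492669) = 4.424299
  f(-1.271497) = -3.375028
  x_4 = -1.271497 - (-3.375028)×(-1.271497 - (-0.492669))/(-3.375028 - 4.424299)
       = -0.934472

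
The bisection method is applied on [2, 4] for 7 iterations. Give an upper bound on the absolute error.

Bisection error bound: |error| ≤ (b-a)/2^n
|error| ≤ (4 - 2)/2^7 = 2/2^7
|error| ≤ 0.0156250000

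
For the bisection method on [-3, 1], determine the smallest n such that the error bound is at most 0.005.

We need (b-a)/2^n ≤ 0.005
(1 - (-3))/2^n ≤ 0.005
4/2^n ≤ 0.005
2^n ≥ 800
n ≥ log₂(800) = 9.64
n ≥ 10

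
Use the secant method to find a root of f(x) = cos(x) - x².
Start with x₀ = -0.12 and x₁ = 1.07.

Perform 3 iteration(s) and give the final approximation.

f(x) = cos(x) - x²
x₀ = -0.12, x₁ = 1.07

Secant formula: x_{n+1} = x_n - f(x_n)(x_n - x_{n-1})/(f(x_n) - f(x_{n-1}))

Iteration 1:
  f(-0.120000) = 0.978409
  f(1.070000) = -0.664776
  x_2 = 1.070000 - (-0.664776)×(1.070000 - (-0.120000))/(-0.664776 - 0.978409)
       = 0.588567
Iteration 2:
  f(1.070000) = -0.664776
  f(0.588567) = 0.485326
  x_3 = 0.588567 - 0.485326×(0.588567 - 1.070000)/(0.485326 - (-0.664776))
       = 0.791725
Iteration 3:
  f(0.588567) = 0.485326
  f(0.791725) = 0.075791
  x_4 = 0.791725 - 0.075791×(0.791725 - 0.588567)/(0.075791 - 0.485326)
       = 0.829322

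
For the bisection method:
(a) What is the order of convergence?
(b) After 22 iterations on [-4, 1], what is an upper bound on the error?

(a) Bisection has linear (order 1) convergence; the error is halved each step.

(b) Error bound = (b-a)/2^n = (1 - (-4))/2^{22}
    = 5/2^{22}

(a) 1 (linear); (b) error ≤ 1.19e-06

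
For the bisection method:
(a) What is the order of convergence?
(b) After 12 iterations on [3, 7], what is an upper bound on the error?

(a) Bisection has linear (order 1) convergence; the error is halved each step.

(b) Error bound = (b-a)/2^n = (7 - 3)/2^{12}
    = 4/2^{12}

(a) 1 (linear); (b) error ≤ 9.77e-04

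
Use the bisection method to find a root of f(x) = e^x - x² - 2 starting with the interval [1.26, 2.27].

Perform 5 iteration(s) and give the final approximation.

f(x) = e^x - x² - 2
Initial interval: [1.26, 2.27]

Iteration 1:
  c_1 = (1.260000 + 2.270000)/2 = 1.765000
  f(c_1) = f(1.765000) = 0.726347
  f(a) × f(c) < 0, new interval: [1.260000, 1.765000]
Iteration 2:
  c_2 = (1.260000 + 1.765000)/2 = 1.512500
  f(c_2) = f(1.512500) = 0.250406
  f(a) × f(c) < 0, new interval: [1.260000, 1.512500]
Iteration 3:
  c_3 = (1.260000 + 1.512500)/2 = 1.386250
  f(c_3) = f(1.386250) = 0.078133
  f(a) × f(c) < 0, new interval: [1.260000, 1.386250]
Iteration 4:
  c_4 = (1.260000 + 1.386250)/2 = 1.323125
  f(c_4) = f(1.323125) = 0.004478
  f(a) × f(c) < 0, new interval: [1.260000, 1.323125]
Iteration 5:
  c_5 = (1.260000 + 1.323125)/2 = 1.291562
  f(c_5) = f(1.291562) = -0.029666
  f(a) × f(c) ≥ 0, new interval: [1.291562, 1.323125]

After 5 iteration(s), the approximation is c_5 = 1.291562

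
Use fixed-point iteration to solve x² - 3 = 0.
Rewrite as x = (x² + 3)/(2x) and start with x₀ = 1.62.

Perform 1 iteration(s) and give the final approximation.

Equation: x² - 3 = 0
Fixed-point form: x = (x² + 3)/(2x)
x₀ = 1.62

x_1 = g(1.620000) = 1.735926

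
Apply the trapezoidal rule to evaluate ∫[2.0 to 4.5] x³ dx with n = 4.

f(x) = x³
a = 2.0, b = 4.5, n = 4
h = (b - a)/n = 0.625000

Trapezoidal rule: (h/2)[f(x₀) + 2f(x₁) + 2f(x₂) + ... + f(xₙ)]

x_0 = 2.0000, f(x_0) = 8.000000, coefficient = 1
x_1 = 2.6250, f(x_1) = 18.087891, coefficient = 2
x_2 = 3.2500, f(x_2) = 34.328125, coefficient = 2
x_3 = 3.8750, f(x_3) = 58.185547, coefficient = 2
x_4 = 4.5000, f(x_4) = 91.125000, coefficient = 1

I ≈ (0.625000/2) × 320.328125 = 100.102539
Exact value: 98.515625
Error: 1.586914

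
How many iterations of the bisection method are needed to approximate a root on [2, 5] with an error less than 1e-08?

We need (b-a)/2^n ≤ 1e-08
(5 - 2)/2^n ≤ 1e-08
3/2^n ≤ 1e-08
2^n ≥ 300000000
n ≥ log₂(300000000) = 28.16
n ≥ 29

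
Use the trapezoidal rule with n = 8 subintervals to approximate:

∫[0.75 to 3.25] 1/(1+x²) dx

f(x) = 1/(1+x²)
a = 0.75, b = 3.25, n = 8
h = (b - a)/n = 0.312500

Trapezoidal rule: (h/2)[f(x₀) + 2f(x₁) + 2f(x₂) + ... + f(xₙ)]

x_0 = 0.7500, f(x_0) = 0.640000, coefficient = 1
x_1 = 1.0625, f(x_1) = 0.469725, coefficient = 2
x_2 = 1.3750, f(x_2) = 0.345946, coefficient = 2
x_3 = 1.6875, f(x_3) = 0.259898, coefficient = 2
x_4 = 2.0000, f(x_4) = 0.200000, coefficient = 2
x_5 = 2.3125, f(x_5) = 0.157538, coefficient = 2
x_6 = 2.6250, f(x_6) = 0.126733, coefficient = 2
x_7 = 2.9375, f(x_7) = 0.103854, coefficient = 2
x_8 = 3.2500, f(x_8) = 0.086486, coefficient = 1

I ≈ (0.312500/2) × 4.053875 = 0.633418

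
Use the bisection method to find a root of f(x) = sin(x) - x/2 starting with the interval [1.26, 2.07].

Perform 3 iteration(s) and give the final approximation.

f(x) = sin(x) - x/2
Initial interval: [1.26, 2.07]

Iteration 1:
  c_1 = (1.260000 + 2.070000)/2 = 1.665000
  f(c_1) = f(1.665000) = 0.163066
  f(a) × f(c) ≥ 0, new interval: [1.665000, 2.070000]
Iteration 2:
  c_2 = (1.665000 + 2.070000)/2 = 1.867500
  f(c_2) = f(1.867500) = 0.022555
  f(a) × f(c) ≥ 0, new interval: [1.867500, 2.070000]
Iteration 3:
  c_3 = (1.867500 + 2.070000)/2 = 1.968750
  f(c_3) = f(1.968750) = -0.062519
  f(a) × f(c) < 0, new interval: [1.867500, 1.968750]

After 3 iteration(s), the approximation is c_3 = 1.968750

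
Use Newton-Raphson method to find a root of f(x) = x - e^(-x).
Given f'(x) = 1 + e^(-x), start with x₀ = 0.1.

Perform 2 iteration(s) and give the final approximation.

f(x) = x - e^(-x)
f'(x) = 1 + e^(-x)
x₀ = 0.1

Newton-Raphson formula: x_{n+1} = x_n - f(x_n)/f'(x_n)

Iteration 1:
  f(0.100000) = -0.804837
  f'(0.100000) = 1.904837
  x_1 = 0.100000 - (-0.804837)/1.904837 = 0.522523
Iteration 2:
  f(0.522523) = -0.070500
  f'(0.522523) = 1.593023
  x_2 = 0.522523 - (-0.070500)/1.593023 = 0.566778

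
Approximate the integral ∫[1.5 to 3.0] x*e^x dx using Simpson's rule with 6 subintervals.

f(x) = x*e^x
a = 1.5, b = 3.0, n = 6
h = (b - a)/n = 0.250000

Simpson's rule: (h/3)[f(x₀) + 4f(x₁) + 2f(x₂) + ... + f(xₙ)]

x_0 = 1.5000, f(x_0) = 6.722534, coefficient = 1
x_1 = 1.7500, f(x_1) = 10.070555, coefficient = 4
x_2 = 2.0000, f(x_2) = 14.778112, coefficient = 2
x_3 = 2.2500, f(x_3) = 21.347406, coefficient = 4
x_4 = 2.5000, f(x_4) = 30.456235, coefficient = 2
x_5 = 2.7500, f(x_5) = 43.017238, coefficient = 4
x_6 = 3.0000, f(x_6) = 60.256611, coefficient = 1

I ≈ (0.250000/3) × 455.188631 = 37.932386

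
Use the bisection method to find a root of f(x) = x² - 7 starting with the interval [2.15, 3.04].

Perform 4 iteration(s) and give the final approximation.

f(x) = x² - 7
Initial interval: [2.15, 3.04]

Iteration 1:
  c_1 = (2.150000 + 3.040000)/2 = 2.595000
  f(c_1) = f(2.595000) = -0.265975
  f(a) × f(c) ≥ 0, new interval: [2.595000, 3.040000]
Iteration 2:
  c_2 = (2.595000 + 3.040000)/2 = 2.817500
  f(c_2) = f(2.817500) = 0.938306
  f(a) × f(c) < 0, new interval: [2.595000, 2.817500]
Iteration 3:
  c_3 = (2.595000 + 2.817500)/2 = 2.706250
  f(c_3) = f(2.706250) = 0.323789
  f(a) × f(c) < 0, new interval: [2.595000, 2.706250]
Iteration 4:
  c_4 = (2.595000 + 2.706250)/2 = 2.650625
  f(c_4) = f(2.650625) = 0.025813
  f(a) × f(c) < 0, new interval: [2.595000, 2.650625]

After 4 iteration(s), the approximation is c_4 = 2.650625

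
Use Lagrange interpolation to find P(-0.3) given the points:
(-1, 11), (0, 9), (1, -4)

Lagrange interpolation formula:
P(x) = Σ yᵢ × Lᵢ(x)
where Lᵢ(x) = Π_{j≠i} (x - xⱼ)/(xᵢ - xⱼ)

L_0(-0.3) = (-0.3 - 0)/(-1 - 0) × (-0.3 - 1)/(-1 - 1) = 0.195000
L_1(-0.3) = (-0.3 - (-1))/(0 - (-1)) × (-0.3 - 1)/(0 - 1) = 0.910000
L_2(-0.3) = (-0.3 - (-1))/(1 - (-1)) × (-0.3 - 0)/(1 - 0) = -0.105000

P(-0.3) = 11×L_0(-0.3) + 9×L_1(-0.3) + (-4)×L_2(-0.3)
P(-0.3) = 10.755000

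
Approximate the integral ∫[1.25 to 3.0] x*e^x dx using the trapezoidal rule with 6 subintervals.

f(x) = x*e^x
a = 1.25, b = 3.0, n = 6
h = (b - a)/n = 0.291667

Trapezoidal rule: (h/2)[f(x₀) + 2f(x₁) + 2f(x₂) + ... + f(xₙ)]

x_0 = 1.2500, f(x_0) = 4.362929, coefficient = 1
x_1 = 1.5417, f(x_1) = 7.203239, coefficient = 2
x_2 = 1.8333, f(x_2) = 11.466952, coefficient = 2
x_3 = 2.1250, f(x_3) = 17.792407, coefficient = 2
x_4 = 2.4167, f(x_4) = 27.087053, coefficient = 2
x_5 = 2.7083, f(x_5) = 40.636504, coefficient = 2
x_6 = 3.0000, f(x_6) = 60.256611, coefficient = 1

I ≈ (0.291667/2) × 272.991848 = 39.811311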